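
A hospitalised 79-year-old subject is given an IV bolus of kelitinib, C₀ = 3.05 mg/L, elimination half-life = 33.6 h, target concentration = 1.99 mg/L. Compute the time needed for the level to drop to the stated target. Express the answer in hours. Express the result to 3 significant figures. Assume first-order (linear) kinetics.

k = ln2 / t½ = 0.693147 / 33.6 = 0.02063 h⁻¹
t = ln(C₀ / C) / k = ln(3.050 / 1.99) / 0.02063
  = ln(1.533) / 0.02063 = 0.4272 / 0.02063 = 20.71 h

20.7 h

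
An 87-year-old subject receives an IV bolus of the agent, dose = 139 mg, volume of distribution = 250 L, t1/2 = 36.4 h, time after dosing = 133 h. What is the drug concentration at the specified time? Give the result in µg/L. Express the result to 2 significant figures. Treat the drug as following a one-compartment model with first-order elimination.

C₀ = Dose / Vd = 139.0 / 250 = 0.5560 mg/L
k = ln2 / t½ = 0.693147 / 36.4 = 0.01904 h⁻¹
C = C₀ · e^(−k·t) = 0.5560 × e^(−0.01904 × 133)
  = 0.5560 × 0.07947 = 0.04419 mg/L
Convert: 0.04419 mg/L × 1000 = 44.19 µg/L

44 µg/L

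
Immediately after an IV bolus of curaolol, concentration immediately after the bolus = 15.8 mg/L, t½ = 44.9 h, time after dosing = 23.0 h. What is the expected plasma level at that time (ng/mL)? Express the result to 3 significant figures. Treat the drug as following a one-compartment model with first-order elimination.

11100 ng/mL

k = ln2 / t½ = 0.693147 / 44.9 = 0.01544 h⁻¹
C = C₀ · e^(−k·t) = 15.80 × e^(−0.01544 × 23.0)
  = 15.80 × 0.7011 = 11.08 mg/L
Convert: 11.08 mg/L × 1000 = 11080 ng/mL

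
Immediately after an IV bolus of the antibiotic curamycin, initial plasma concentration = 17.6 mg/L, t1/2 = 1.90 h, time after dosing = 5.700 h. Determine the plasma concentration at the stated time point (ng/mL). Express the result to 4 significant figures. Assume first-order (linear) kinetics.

k = ln2 / t½ = 0.693147 / 1.90 = 0.3648 h⁻¹
t / t½ = 5.700 / 1.90 = 3 half-lives
C = C₀ × (1/2)^3 = 17.60 × 0.1250 = 2.200 mg/L
Convert: 2.200 mg/L × 1000 = 2200 ng/mL

2200 ng/mL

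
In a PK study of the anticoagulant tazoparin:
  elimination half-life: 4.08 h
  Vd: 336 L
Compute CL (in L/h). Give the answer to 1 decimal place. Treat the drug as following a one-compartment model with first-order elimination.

k = ln2 / t½ = 0.693147 / 4.08 = 0.1699 h⁻¹
CL = k × Vd = 0.1699 × 336 = 57.09 L/h

57.1 L/h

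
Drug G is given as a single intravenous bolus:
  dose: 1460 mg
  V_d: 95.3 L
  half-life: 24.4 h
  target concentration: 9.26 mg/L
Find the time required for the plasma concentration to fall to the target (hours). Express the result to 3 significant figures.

17.7 h

C₀ = Dose / Vd = 1460 / 95.3 = 15.32 mg/L
k = ln2 / t½ = 0.693147 / 24.4 = 0.02841 h⁻¹
t = ln(C₀ / C) / k = ln(15.32 / 9.26) / 0.02841
  = ln(1.654) / 0.02841 = 0.5032 / 0.02841 = 17.71 h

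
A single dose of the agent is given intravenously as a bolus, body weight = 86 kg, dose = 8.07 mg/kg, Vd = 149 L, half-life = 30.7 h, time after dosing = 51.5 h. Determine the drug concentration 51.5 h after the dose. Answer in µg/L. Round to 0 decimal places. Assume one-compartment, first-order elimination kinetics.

1456 µg/L

Total dose = 8.07 × 86 = 694.0 mg
C₀ = Dose / Vd = 694.0 / 149 = 4.658 mg/L
k = ln2 / t½ = 0.693147 / 30.7 = 0.02258 h⁻¹
C = C₀ · e^(−k·t) = 4.658 × e^(−0.02258 × 51.5)
  = 4.658 × 0.3126 = 1.456 mg/L
Convert: 1.456 mg/L × 1000 = 1456 µg/L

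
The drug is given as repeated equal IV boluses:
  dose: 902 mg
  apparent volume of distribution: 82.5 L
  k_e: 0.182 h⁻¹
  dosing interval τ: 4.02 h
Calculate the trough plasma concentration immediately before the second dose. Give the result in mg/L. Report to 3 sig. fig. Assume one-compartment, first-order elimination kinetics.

5.26 mg/L

C₀ per dose = Dose / Vd = 902 / 82.5 = 10.93 mg/L
Fraction remaining after one interval: r = e^(−kτ) = e^(−0.1820 × 4.02) = 0.4811
Before dose 2, 1 dose has been given (aged 1τ).
C_trough = C₀ × r = 10.93 × 0.4811 = 5.258 mg/L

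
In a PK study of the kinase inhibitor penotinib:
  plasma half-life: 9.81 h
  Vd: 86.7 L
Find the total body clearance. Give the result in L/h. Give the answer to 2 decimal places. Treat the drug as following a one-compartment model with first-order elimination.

k = ln2 / t½ = 0.693147 / 9.81 = 0.07066 h⁻¹
CL = k × Vd = 0.07066 × 86.7 = 6.126 L/h

6.13 L/h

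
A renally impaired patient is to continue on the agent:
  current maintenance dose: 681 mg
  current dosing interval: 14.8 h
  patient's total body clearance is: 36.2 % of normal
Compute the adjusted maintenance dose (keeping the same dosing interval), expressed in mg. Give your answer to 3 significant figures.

To keep the same average steady-state level, dosing rate must scale with clearance.
CL ratio = 36.2 / 100 = 0.3620
New dose (same interval) = 681 × 0.3620 = 246.5 mg

247 mg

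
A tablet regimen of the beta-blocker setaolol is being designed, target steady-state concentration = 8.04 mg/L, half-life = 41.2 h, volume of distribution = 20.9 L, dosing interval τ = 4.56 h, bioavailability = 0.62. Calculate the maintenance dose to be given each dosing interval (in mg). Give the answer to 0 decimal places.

21 mg

k = ln2 / t½ = 0.693147 / 41.2 = 0.01682 h⁻¹
CL = k × Vd = 0.01682 × 20.9 = 0.3515 L/h
At steady state, F × (Dose/τ) = Css × CL.
Dose = Css × CL × τ / F = 8.04 × 0.3515 × 4.56 / 0.62 = 20.79 mg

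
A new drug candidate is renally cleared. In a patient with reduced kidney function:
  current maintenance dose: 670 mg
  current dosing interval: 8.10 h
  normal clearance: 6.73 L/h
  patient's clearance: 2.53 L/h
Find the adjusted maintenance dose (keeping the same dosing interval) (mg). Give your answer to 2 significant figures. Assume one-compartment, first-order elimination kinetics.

250 mg

To keep the same average steady-state level, dosing rate must scale with clearance.
CL ratio = 2.53 / 6.73 = 0.3759
New dose (same interval) = 670 × 0.3759 = 251.9 mg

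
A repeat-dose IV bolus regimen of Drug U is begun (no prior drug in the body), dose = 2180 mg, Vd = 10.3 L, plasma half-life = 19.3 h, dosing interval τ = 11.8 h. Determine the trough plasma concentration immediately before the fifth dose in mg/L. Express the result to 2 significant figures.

330 mg/L

C₀ per dose = Dose / Vd = 2180 / 10.3 = 211.7 mg/L
k = ln2 / t½ = 0.693147 / 19.3 = 0.03591 h⁻¹
Fraction remaining after one interval: r = e^(−kτ) = e^(−0.03591 × 11.8) = 0.6546
Before dose 5, 4 doses have been given (aged 1τ, 2τ, 3τ, 4τ).
C_trough = C₀ × (r + r² + … + r^4) = C₀ × r(1−r^4)/(1−r)
        = 211.7 × 0.6546 × (1 − 0.1836) / (1 − 0.6546) = 327.5 mg/L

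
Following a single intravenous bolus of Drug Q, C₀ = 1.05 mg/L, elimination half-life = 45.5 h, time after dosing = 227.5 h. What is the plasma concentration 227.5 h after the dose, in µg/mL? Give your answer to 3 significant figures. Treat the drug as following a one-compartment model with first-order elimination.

k = ln2 / t½ = 0.693147 / 45.5 = 0.01523 h⁻¹
t / t½ = 227.5 / 45.5 = 5 half-lives
C = C₀ × (1/2)^5 = 1.050 × 0.03125 = 0.03281 mg/L
(0.03281 mg/L = 0.03281 µg/mL)

0.0328 µg/mL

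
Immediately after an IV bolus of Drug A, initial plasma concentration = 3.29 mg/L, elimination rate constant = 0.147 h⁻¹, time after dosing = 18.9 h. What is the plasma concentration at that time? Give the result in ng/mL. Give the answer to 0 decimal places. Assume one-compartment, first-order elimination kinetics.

C = C₀ · e^(−k·t) = 3.290 × e^(−0.1470 × 18.9)
  = 3.290 × 0.06214 = 0.2044 mg/L
Convert: 0.2044 mg/L × 1000 = 204.4 ng/mL

204 ng/mL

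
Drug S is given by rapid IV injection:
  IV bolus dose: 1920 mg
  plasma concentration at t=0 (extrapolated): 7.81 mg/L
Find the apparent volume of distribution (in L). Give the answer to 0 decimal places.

246 L

Vd = Dose / C₀ = 1920 / 7.81 = 245.8 L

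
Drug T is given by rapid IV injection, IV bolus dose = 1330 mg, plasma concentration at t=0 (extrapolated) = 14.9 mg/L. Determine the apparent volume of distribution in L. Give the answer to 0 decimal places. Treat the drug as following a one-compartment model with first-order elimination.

89 L

Vd = Dose / C₀ = 1330 / 14.9 = 89.26 L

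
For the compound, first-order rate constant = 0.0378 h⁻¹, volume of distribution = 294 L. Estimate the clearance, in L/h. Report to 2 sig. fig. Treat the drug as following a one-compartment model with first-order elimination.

11 L/h

CL = k × Vd = 0.0378 × 294 = 11.11 L/h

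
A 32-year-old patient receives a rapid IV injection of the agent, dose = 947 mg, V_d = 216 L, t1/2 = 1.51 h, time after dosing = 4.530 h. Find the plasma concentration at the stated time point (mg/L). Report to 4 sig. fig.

C₀ = Dose / Vd = 947.0 / 216 = 4.384 mg/L
k = ln2 / t½ = 0.693147 / 1.51 = 0.4590 h⁻¹
t / t½ = 4.530 / 1.51 = 3 half-lives
C = C₀ × (1/2)^3 = 4.384 × 0.1250 = 0.5480 mg/L

0.5480 mg/L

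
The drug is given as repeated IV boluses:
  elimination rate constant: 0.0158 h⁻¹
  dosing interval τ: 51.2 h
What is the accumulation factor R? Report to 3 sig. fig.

e^(−kτ) = e^(−0.01580 × 51.2) = 0.4453
Accumulation ratio R = 1 / (1 − e^(−kτ)) = 1 / (1 − 0.4453) = 1.803

1.80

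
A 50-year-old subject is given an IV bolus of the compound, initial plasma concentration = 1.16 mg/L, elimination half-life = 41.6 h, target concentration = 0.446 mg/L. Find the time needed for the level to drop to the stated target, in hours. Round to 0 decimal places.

k = ln2 / t½ = 0.693147 / 41.6 = 0.01666 h⁻¹
t = ln(C₀ / C) / k = ln(1.160 / 0.446) / 0.01666
  = ln(2.601) / 0.01666 = 0.9559 / 0.01666 = 57.38 h

57 h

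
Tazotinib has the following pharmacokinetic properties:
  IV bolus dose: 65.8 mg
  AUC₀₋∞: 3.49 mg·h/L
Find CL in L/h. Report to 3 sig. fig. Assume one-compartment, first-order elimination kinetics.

18.9 L/h

CL = Dose / AUC = 65.8 / 3.49 = 18.85 L/h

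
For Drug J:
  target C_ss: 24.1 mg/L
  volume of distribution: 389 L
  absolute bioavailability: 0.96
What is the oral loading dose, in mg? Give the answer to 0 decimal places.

9766 mg

LD = Css × Vd / F = 24.1 × 389 / 0.96 = 9766 mg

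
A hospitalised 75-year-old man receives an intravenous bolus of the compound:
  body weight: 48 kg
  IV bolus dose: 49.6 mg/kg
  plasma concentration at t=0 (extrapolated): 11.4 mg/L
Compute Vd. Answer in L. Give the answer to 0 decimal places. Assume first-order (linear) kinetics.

209 L

Dose = 49.6 × 48 = 2381 mg
Vd = Dose / C₀ = 2381 / 11.4 = 208.9 L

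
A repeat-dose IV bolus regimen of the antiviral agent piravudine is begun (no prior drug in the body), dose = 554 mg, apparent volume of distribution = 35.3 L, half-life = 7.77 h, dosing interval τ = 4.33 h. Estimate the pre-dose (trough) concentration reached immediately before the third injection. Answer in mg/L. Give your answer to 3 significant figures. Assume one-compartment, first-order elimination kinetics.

C₀ per dose = Dose / Vd = 554 / 35.3 = 15.69 mg/L
k = ln2 / t½ = 0.693147 / 7.77 = 0.08921 h⁻¹
Fraction remaining after one interval: r = e^(−kτ) = e^(−0.08921 × 4.33) = 0.6796
Before dose 3, 2 doses have been given (aged 1τ, 2τ).
C_trough = C₀ × (r + r²) = 15.69 × (0.6796 + 0.4619) = 17.91 mg/L

17.9 mg/L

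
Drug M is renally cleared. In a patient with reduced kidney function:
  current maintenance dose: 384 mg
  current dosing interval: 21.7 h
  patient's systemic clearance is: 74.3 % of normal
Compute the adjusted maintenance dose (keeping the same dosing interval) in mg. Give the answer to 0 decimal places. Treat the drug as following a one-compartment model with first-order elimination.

To keep the same average steady-state level, dosing rate must scale with clearance.
CL ratio = 74.3 / 100 = 0.7430
New dose (same interval) = 384 × 0.7430 = 285.3 mg

285 mg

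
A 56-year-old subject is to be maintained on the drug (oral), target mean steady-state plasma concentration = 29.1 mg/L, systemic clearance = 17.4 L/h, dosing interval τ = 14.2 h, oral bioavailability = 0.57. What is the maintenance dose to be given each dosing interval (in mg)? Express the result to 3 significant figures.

12600 mg

At steady state, F × (Dose/τ) = Css × CL.
Dose = Css × CL × τ / F = 29.1 × 17.40 × 14.2 / 0.57 = 12610 mg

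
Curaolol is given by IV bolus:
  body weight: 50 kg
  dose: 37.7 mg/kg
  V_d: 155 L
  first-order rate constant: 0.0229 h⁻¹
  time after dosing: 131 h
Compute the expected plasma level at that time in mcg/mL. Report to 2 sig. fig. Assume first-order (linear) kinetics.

0.61 mcg/mL

Total dose = 37.7 × 50 = 1885 mg
C₀ = Dose / Vd = 1885 / 155 = 12.16 mg/L
C = C₀ · e^(−k·t) = 12.16 × e^(−0.02290 × 131)
  = 12.16 × 0.04979 = 0.6054 mg/L
(0.6054 mg/L = 0.6054 mcg/mL)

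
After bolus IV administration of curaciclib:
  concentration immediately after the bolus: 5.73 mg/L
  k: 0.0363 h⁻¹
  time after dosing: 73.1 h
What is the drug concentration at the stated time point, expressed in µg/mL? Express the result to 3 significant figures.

C = C₀ · e^(−k·t) = 5.730 × e^(−0.03630 × 73.1)
  = 5.730 × 0.07040 = 0.4034 mg/L
(0.4034 mg/L = 0.4034 µg/mL)

0.403 µg/mL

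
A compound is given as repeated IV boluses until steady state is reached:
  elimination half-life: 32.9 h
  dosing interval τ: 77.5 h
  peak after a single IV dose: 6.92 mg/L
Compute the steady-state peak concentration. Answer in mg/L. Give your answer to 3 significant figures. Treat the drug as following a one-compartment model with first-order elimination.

k = ln2 / t½ = 0.693147 / 32.9 = 0.02107 h⁻¹
e^(−kτ) = e^(−0.02107 × 77.5) = 0.1954
Accumulation ratio R = 1 / (1 − e^(−kτ)) = 1 / (1 − 0.1954) = 1.243
Steady-state peak = C₀ × R = 6.92 × 1.243 = 8.602 mg/L

8.60 mg/L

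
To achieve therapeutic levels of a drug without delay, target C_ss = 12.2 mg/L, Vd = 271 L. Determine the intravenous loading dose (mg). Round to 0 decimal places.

3306 mg

LD = Css × Vd = 12.2 × 271 = 3306 mg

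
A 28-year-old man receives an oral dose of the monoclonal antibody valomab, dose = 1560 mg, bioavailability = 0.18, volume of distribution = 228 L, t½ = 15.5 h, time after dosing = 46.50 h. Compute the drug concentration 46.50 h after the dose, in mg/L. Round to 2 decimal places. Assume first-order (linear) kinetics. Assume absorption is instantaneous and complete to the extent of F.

Amount reaching circulation = F × Dose = 0.18 × 1560 = 280.8 mg
C₀ = F·Dose / Vd = 280.8 / 228 = 1.232 mg/L
k = ln2 / t½ = 0.693147 / 15.5 = 0.04472 h⁻¹
t / t½ = 46.50 / 15.5 = 3 half-lives
C = C₀ × (1/2)^3 = 1.232 × 0.1250 = 0.1540 mg/L

0.15 mg/L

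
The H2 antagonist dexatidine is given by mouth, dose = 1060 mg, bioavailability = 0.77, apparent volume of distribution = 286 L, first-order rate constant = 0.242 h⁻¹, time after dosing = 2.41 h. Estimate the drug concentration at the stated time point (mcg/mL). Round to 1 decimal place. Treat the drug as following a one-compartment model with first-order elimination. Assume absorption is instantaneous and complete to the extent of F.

1.6 mcg/mL

Amount reaching circulation = F × Dose = 0.77 × 1060 = 816.2 mg
C₀ = F·Dose / Vd = 816.2 / 286 = 2.854 mg/L
C = C₀ · e^(−k·t) = 2.854 × e^(−0.2420 × 2.41)
  = 2.854 × 0.5581 = 1.593 mg/L
(1.593 mg/L = 1.593 mcg/mL)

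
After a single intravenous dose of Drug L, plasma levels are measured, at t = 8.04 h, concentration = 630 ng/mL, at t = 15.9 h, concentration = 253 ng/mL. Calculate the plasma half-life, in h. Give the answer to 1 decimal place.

6.0 h

k = ln(C₁/C₂) / (t₂ − t₁) = ln(630/253) / (15.9 − 8.04)
  = 0.9123 / 7.860 = 0.1161 h⁻¹
t½ = ln2 / k = 0.693147 / 0.1161 = 5.970 h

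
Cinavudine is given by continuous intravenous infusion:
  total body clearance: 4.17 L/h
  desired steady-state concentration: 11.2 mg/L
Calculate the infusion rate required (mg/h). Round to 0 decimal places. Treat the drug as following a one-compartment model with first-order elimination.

47 mg/h

At steady state, infusion rate R₀ = Css × CL = 11.2 × 4.170 = 46.70 mg/h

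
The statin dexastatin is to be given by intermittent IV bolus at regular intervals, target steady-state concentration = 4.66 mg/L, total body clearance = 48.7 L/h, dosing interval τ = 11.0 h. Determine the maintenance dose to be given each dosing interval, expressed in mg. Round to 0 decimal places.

At steady state, Dose/τ = Css × CL.
Dose = Css × CL × τ = 4.66 × 48.70 × 11.0 = 2496 mg

2496 mg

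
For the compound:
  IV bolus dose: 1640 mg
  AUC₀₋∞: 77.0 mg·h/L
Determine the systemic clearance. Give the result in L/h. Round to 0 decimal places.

CL = Dose / AUC = 1640 / 77.0 = 21.30 L/h

21 L/h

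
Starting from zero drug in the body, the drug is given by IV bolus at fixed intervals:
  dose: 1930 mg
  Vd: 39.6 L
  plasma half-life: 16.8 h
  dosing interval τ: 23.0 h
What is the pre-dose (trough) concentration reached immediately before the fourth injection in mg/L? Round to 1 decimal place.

29.0 mg/L

C₀ per dose = Dose / Vd = 1930 / 39.6 = 48.74 mg/L
k = ln2 / t½ = 0.693147 / 16.8 = 0.04126 h⁻¹
Fraction remaining after one interval: r = e^(−kτ) = e^(−0.04126 × 23.0) = 0.3871
Before dose 4, 3 doses have been given (aged 1τ, 2τ, 3τ).
C_trough = C₀ × (r + r² + … + r^3) = C₀ × r(1−r^3)/(1−r)
        = 48.74 × 0.3871 × (1 − 0.05801) / (1 − 0.3871) = 29.00 mg/L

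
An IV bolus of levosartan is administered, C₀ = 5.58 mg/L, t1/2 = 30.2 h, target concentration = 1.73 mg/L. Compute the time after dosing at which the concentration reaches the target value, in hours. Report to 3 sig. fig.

51.0 h

k = ln2 / t½ = 0.693147 / 30.2 = 0.02295 h⁻¹
t = ln(C₀ / C) / k = ln(5.580 / 1.73) / 0.02295
  = ln(3.225) / 0.02295 = 1.171 / 0.02295 = 51.02 h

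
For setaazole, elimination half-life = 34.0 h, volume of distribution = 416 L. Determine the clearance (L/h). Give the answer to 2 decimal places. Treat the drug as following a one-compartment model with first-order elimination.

8.48 L/h

k = ln2 / t½ = 0.693147 / 34.0 = 0.02039 h⁻¹
CL = k × Vd = 0.02039 × 416 = 8.482 L/h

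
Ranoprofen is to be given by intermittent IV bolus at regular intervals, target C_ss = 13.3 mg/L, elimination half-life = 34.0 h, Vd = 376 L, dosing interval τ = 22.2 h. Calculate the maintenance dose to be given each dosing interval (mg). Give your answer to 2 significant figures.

2300 mg

k = ln2 / t½ = 0.693147 / 34.0 = 0.02039 h⁻¹
CL = k × Vd = 0.02039 × 376 = 7.667 L/h
At steady state, Dose/τ = Css × CL.
Dose = Css × CL × τ = 13.3 × 7.667 × 22.2 = 2264 mg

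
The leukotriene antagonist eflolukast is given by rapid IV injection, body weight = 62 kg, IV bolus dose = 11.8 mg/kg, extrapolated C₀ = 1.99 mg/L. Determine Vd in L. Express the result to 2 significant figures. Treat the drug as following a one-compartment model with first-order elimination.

370 L

Dose = 11.8 × 62 = 731.6 mg
Vd = Dose / C₀ = 731.6 / 1.99 = 367.6 L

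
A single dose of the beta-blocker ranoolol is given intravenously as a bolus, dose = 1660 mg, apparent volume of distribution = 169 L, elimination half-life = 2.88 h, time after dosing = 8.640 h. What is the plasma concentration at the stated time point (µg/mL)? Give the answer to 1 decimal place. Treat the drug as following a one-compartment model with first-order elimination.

C₀ = Dose / Vd = 1660 / 169 = 9.822 mg/L
k = ln2 / t½ = 0.693147 / 2.88 = 0.2407 h⁻¹
t / t½ = 8.640 / 2.88 = 3 half-lives
C = C₀ × (1/2)^3 = 9.822 × 0.1250 = 1.228 mg/L
(1.228 mg/L = 1.228 µg/mL)

1.2 µg/mL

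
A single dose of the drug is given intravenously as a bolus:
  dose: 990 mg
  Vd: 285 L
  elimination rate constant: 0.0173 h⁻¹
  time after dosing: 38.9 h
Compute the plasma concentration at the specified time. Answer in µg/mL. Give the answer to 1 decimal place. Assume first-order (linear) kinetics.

C₀ = Dose / Vd = 990.0 / 285 = 3.474 mg/L
C = C₀ · e^(−k·t) = 3.474 × e^(−0.01730 × 38.9)
  = 3.474 × 0.5102 = 1.772 mg/L
(1.772 mg/L = 1.772 µg/mL)

1.8 µg/mL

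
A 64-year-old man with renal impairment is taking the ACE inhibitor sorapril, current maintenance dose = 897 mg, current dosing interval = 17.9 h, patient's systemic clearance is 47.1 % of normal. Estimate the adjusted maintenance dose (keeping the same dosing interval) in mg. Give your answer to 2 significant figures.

To keep the same average steady-state level, dosing rate must scale with clearance.
CL ratio = 47.1 / 100 = 0.4710
New dose (same interval) = 897 × 0.4710 = 422.5 mg

420 mg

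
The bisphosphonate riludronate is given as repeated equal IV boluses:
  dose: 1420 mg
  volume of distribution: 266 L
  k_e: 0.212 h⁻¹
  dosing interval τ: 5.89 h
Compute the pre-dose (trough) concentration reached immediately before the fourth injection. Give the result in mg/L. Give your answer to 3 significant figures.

C₀ per dose = Dose / Vd = 1420 / 266 = 5.338 mg/L
Fraction remaining after one interval: r = e^(−kτ) = e^(−0.2120 × 5.89) = 0.2869
Before dose 4, 3 doses have been given (aged 1τ, 2τ, 3τ).
C_trough = C₀ × (r + r² + … + r^3) = C₀ × r(1−r^3)/(1−r)
        = 5.338 × 0.2869 × (1 − 0.02362) / (1 − 0.2869) = 2.097 mg/L

2.10 mg/L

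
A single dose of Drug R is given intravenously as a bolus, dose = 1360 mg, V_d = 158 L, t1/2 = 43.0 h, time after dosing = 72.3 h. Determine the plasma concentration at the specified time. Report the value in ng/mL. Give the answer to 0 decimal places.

2684 ng/mL

C₀ = Dose / Vd = 1360 / 158 = 8.608 mg/L
k = ln2 / t½ = 0.693147 / 43.0 = 0.01612 h⁻¹
C = C₀ · e^(−k·t) = 8.608 × e^(−0.01612 × 72.3)
  = 8.608 × 0.3118 = 2.684 mg/L
Convert: 2.684 mg/L × 1000 = 2684 ng/mL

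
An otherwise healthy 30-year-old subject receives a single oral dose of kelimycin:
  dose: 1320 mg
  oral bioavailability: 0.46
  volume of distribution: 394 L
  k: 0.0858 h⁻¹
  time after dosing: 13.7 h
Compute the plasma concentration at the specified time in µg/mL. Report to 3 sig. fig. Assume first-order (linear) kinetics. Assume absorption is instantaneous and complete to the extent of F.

0.476 µg/mL

Amount reaching circulation = F × Dose = 0.46 × 1320 = 607.2 mg
C₀ = F·Dose / Vd = 607.2 / 394 = 1.541 mg/L
C = C₀ · e^(−k·t) = 1.541 × e^(−0.08580 × 13.7)
  = 1.541 × 0.3087 = 0.4757 mg/L
(0.4757 mg/L = 0.4757 µg/mL)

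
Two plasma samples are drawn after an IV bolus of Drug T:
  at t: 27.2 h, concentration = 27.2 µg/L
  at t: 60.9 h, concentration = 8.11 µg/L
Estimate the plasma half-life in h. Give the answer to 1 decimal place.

k = ln(C₁/C₂) / (t₂ − t₁) = ln(27.2/8.11) / (60.9 − 27.2)
  = 1.210 / 33.70 = 0.03591 h⁻¹
t½ = ln2 / k = 0.693147 / 0.03591 = 19.30 h

19.3 h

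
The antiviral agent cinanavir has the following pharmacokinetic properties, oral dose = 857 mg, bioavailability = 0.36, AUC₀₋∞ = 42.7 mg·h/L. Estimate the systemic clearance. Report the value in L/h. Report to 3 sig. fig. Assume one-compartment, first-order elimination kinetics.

7.23 L/h

CL = F·Dose / AUC = 0.36 × 857 / 42.7 = 7.225 L/h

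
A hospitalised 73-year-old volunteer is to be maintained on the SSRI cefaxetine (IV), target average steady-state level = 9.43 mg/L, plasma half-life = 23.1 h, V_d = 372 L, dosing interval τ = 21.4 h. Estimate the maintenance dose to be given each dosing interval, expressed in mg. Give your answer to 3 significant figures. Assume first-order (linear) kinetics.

k = ln2 / t½ = 0.693147 / 23.1 = 0.03001 h⁻¹
CL = k × Vd = 0.03001 × 372 = 11.16 L/h
At steady state, Dose/τ = Css × CL.
Dose = Css × CL × τ = 9.43 × 11.16 × 21.4 = 2252 mg

2250 mg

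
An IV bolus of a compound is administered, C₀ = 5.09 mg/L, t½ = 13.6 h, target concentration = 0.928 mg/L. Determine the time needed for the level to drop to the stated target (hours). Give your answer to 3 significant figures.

33.4 h

k = ln2 / t½ = 0.693147 / 13.6 = 0.05097 h⁻¹
t = ln(C₀ / C) / k = ln(5.090 / 0.928) / 0.05097
  = ln(5.485) / 0.05097 = 1.702 / 0.05097 = 33.39 h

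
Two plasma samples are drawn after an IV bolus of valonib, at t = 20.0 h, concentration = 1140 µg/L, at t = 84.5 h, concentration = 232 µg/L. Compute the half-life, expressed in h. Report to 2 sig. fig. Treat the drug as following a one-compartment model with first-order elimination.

28 h

k = ln(C₁/C₂) / (t₂ − t₁) = ln(1140/232) / (84.5 − 20.0)
  = 1.592 / 64.50 = 0.02468 h⁻¹
t½ = ln2 / k = 0.693147 / 0.02468 = 28.09 h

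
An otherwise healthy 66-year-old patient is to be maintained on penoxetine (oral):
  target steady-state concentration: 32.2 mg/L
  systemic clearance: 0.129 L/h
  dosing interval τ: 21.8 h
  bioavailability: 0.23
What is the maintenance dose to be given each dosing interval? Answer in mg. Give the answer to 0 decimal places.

394 mg

At steady state, F × (Dose/τ) = Css × CL.
Dose = Css × CL × τ / F = 32.2 × 0.1290 × 21.8 / 0.23 = 393.7 mg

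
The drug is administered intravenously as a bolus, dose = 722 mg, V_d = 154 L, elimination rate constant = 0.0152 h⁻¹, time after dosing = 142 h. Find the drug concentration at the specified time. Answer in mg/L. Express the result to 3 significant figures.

0.542 mg/L

C₀ = Dose / Vd = 722.0 / 154 = 4.688 mg/L
C = C₀ · e^(−k·t) = 4.688 × e^(−0.01520 × 142)
  = 4.688 × 0.1155 = 0.5415 mg/L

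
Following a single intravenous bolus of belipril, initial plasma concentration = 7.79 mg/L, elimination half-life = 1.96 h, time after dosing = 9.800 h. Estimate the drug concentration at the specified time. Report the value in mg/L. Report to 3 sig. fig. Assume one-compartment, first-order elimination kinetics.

k = ln2 / t½ = 0.693147 / 1.96 = 0.3536 h⁻¹
t / t½ = 9.800 / 1.96 = 5 half-lives
C = C₀ × (1/2)^5 = 7.790 × 0.03125 = 0.2434 mg/L

0.243 mg/L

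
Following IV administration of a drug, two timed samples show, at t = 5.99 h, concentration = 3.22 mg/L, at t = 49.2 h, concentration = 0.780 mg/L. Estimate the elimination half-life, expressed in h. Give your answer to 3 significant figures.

k = ln(C₁/C₂) / (t₂ − t₁) = ln(3.22/0.780) / (49.2 − 5.99)
  = 1.418 / 43.21 = 0.03282 h⁻¹
t½ = ln2 / k = 0.693147 / 0.03282 = 21.12 h

21.1 h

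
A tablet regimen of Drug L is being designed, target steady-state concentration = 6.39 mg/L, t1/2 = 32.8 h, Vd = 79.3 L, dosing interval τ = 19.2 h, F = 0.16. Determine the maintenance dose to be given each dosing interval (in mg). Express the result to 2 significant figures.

1300 mg

k = ln2 / t½ = 0.693147 / 32.8 = 0.02113 h⁻¹
CL = k × Vd = 0.02113 × 79.3 = 1.676 L/h
At steady state, F × (Dose/τ) = Css × CL.
Dose = Css × CL × τ / F = 6.39 × 1.676 × 19.2 / 0.16 = 1285 mg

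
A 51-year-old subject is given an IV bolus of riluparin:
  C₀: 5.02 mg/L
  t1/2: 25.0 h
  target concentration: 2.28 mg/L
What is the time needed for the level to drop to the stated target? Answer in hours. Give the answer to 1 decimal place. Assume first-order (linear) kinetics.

28.5 h

k = ln2 / t½ = 0.693147 / 25.0 = 0.02773 h⁻¹
t = ln(C₀ / C) / k = ln(5.020 / 2.28) / 0.02773
  = ln(2.202) / 0.02773 = 0.7894 / 0.02773 = 28.47 h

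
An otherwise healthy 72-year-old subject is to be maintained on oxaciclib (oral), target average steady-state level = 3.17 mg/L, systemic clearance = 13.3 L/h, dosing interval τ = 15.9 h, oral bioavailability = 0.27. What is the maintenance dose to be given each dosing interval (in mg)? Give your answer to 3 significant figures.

2480 mg

At steady state, F × (Dose/τ) = Css × CL.
Dose = Css × CL × τ / F = 3.17 × 13.30 × 15.9 / 0.27 = 2483 mg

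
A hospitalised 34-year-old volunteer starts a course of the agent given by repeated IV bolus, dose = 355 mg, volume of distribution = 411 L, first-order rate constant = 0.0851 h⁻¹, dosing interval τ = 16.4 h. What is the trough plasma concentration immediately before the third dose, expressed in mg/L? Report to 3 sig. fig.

C₀ per dose = Dose / Vd = 355 / 411 = 0.8637 mg/L
Fraction remaining after one interval: r = e^(−kτ) = e^(−0.08510 × 16.4) = 0.2477
Before dose 3, 2 doses have been given (aged 1τ, 2τ).
C_trough = C₀ × (r + r²) = 0.8637 × (0.2477 + 0.06136) = 0.2669 mg/L

0.267 mg/L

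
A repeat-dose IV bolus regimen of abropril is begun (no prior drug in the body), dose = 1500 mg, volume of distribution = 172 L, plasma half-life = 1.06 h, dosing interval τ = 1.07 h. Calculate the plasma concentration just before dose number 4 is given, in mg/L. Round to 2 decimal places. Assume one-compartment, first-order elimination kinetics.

C₀ per dose = Dose / Vd = 1500 / 172 = 8.721 mg/L
k = ln2 / t½ = 0.693147 / 1.06 = 0.6539 h⁻¹
Fraction remaining after one interval: r = e^(−kτ) = e^(−0.6539 × 1.07) = 0.4967
Before dose 4, 3 doses have been given (aged 1τ, 2τ, 3τ).
C_trough = C₀ × (r + r² + … + r^3) = C₀ × r(1−r^3)/(1−r)
        = 8.721 × 0.4967 × (1 − 0.1225) / (1 − 0.4967) = 7.552 mg/L

7.55 mg/L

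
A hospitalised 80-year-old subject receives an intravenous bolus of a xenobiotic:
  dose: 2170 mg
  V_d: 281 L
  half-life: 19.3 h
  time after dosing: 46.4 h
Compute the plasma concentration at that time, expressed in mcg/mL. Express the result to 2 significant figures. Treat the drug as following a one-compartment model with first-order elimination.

C₀ = Dose / Vd = 2170 / 281 = 7.722 mg/L
k = ln2 / t½ = 0.693147 / 19.3 = 0.03591 h⁻¹
C = C₀ · e^(−k·t) = 7.722 × e^(−0.03591 × 46.4)
  = 7.722 × 0.1890 = 1.459 mg/L
(1.459 mg/L = 1.459 mcg/mL)

1.5 mcg/mL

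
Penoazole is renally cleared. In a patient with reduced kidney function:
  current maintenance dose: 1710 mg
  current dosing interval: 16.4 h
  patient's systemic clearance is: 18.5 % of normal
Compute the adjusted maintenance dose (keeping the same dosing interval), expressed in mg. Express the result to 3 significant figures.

316 mg

To keep the same average steady-state level, dosing rate must scale with clearance.
CL ratio = 18.5 / 100 = 0.1850
New dose (same interval) = 1710 × 0.1850 = 316.4 mg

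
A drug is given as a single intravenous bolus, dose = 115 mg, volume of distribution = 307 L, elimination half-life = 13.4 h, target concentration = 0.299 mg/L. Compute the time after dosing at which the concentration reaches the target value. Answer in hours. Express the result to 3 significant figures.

C₀ = Dose / Vd = 115.0 / 307 = 0.3746 mg/L
k = ln2 / t½ = 0.693147 / 13.4 = 0.05173 h⁻¹
t = ln(C₀ / C) / k = ln(0.3746 / 0.299) / 0.05173
  = ln(1.253) / 0.05173 = 0.2255 / 0.05173 = 4.359 h

4.36 h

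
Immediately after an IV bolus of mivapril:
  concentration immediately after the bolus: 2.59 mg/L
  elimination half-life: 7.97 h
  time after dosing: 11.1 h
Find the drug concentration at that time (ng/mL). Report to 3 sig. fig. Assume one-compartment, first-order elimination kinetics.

986 ng/mL

k = ln2 / t½ = 0.693147 / 7.97 = 0.08697 h⁻¹
C = C₀ · e^(−k·t) = 2.590 × e^(−0.08697 × 11.1)
  = 2.590 × 0.3808 = 0.9863 mg/L
Convert: 0.9863 mg/L × 1000 = 986.3 ng/mL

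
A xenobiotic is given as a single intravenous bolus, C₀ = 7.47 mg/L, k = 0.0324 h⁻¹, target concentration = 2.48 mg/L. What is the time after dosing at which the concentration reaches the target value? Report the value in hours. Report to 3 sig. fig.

t = ln(C₀ / C) / k = ln(7.470 / 2.48) / 0.03240
  = ln(3.012) / 0.03240 = 1.103 / 0.03240 = 34.04 h

34.0 h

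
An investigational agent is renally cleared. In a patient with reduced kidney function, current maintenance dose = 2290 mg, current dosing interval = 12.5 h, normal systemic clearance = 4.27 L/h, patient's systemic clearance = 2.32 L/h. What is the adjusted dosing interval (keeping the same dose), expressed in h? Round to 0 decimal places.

To keep the same average steady-state level, dosing rate must scale with clearance.
CL ratio = 2.32 / 4.27 = 0.5433
New interval (same dose) = 12.5 / 0.5433 = 23.01 h

23 h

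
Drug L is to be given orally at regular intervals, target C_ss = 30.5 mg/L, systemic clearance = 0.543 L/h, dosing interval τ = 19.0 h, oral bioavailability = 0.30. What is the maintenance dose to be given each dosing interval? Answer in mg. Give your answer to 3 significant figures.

1050 mg

At steady state, F × (Dose/τ) = Css × CL.
Dose = Css × CL × τ / F = 30.5 × 0.5430 × 19.0 / 0.30 = 1049 mg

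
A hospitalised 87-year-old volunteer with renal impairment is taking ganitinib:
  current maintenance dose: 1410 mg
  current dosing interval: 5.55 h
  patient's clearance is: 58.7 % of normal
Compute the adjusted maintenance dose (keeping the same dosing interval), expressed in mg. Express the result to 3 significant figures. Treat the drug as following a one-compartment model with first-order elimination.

To keep the same average steady-state level, dosing rate must scale with clearance.
CL ratio = 58.7 / 100 = 0.5870
New dose (same interval) = 1410 × 0.5870 = 827.7 mg

828 mg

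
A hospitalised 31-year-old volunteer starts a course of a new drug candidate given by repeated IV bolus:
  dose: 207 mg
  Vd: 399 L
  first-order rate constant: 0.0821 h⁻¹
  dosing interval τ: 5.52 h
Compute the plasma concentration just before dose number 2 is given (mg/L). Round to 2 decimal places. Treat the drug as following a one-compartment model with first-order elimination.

0.33 mg/L

C₀ per dose = Dose / Vd = 207 / 399 = 0.5188 mg/L
Fraction remaining after one interval: r = e^(−kτ) = e^(−0.08210 × 5.52) = 0.6356
Before dose 2, 1 dose has been given (aged 1τ).
C_trough = C₀ × r = 0.5188 × 0.6356 = 0.3297 mg/L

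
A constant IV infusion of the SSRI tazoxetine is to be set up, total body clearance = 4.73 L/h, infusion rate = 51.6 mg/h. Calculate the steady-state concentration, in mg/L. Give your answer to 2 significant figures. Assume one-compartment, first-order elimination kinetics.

At steady state Css = R₀ / CL = 51.6 / 4.730 = 10.91 mg/L

11 mg/L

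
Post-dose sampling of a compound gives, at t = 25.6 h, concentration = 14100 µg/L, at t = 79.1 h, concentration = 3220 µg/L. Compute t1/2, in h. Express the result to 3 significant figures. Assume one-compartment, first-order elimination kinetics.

k = ln(C₁/C₂) / (t₂ − t₁) = ln(14100/3220) / (79.1 − 25.6)
  = 1.477 / 53.50 = 0.02761 h⁻¹
t½ = ln2 / k = 0.693147 / 0.02761 = 25.10 h

25.1 h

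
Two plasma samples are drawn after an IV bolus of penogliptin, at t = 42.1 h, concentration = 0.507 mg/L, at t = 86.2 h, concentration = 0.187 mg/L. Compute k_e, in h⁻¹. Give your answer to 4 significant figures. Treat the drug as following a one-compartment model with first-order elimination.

k = ln(C₁/C₂) / (t₂ − t₁) = ln(0.507/0.187) / (86.2 − 42.1)
  = 0.9974 / 44.10 = 0.02262 h⁻¹

0.02262 h⁻¹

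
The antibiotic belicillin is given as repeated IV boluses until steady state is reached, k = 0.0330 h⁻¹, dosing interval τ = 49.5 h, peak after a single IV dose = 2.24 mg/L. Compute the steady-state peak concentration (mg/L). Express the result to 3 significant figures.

2.78 mg/L

e^(−kτ) = e^(−0.03300 × 49.5) = 0.1952
Accumulation ratio R = 1 / (1 − e^(−kτ)) = 1 / (1 − 0.1952) = 1.243
Steady-state peak = C₀ × R = 2.24 × 1.243 = 2.784 mg/L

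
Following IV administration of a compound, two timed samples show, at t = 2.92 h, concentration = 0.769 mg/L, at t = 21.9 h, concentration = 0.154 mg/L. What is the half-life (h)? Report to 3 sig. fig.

8.18 h

k = ln(C₁/C₂) / (t₂ − t₁) = ln(0.769/0.154) / (21.9 − 2.92)
  = 1.608 / 18.98 = 0.08472 h⁻¹
t½ = ln2 / k = 0.693147 / 0.08472 = 8.182 h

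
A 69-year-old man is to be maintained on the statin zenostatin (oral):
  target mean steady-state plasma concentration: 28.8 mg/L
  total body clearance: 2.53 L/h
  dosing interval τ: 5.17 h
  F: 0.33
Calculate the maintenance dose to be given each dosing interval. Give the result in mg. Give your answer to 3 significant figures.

At steady state, F × (Dose/τ) = Css × CL.
Dose = Css × CL × τ / F = 28.8 × 2.530 × 5.17 / 0.33 = 1142 mg

1140 mg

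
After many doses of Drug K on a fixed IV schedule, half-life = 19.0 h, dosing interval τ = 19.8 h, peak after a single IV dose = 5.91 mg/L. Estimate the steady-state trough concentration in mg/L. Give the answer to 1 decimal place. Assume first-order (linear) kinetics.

k = ln2 / t½ = 0.693147 / 19.0 = 0.03648 h⁻¹
e^(−kτ) = e^(−0.03648 × 19.8) = 0.4856
Accumulation ratio R = 1 / (1 − e^(−kτ)) = 1 / (1 − 0.4856) = 1.944
Steady-state trough = C₀ × R × e^(−kτ) = 5.91 × 1.944 × 0.4856 = 5.579 mg/L

5.6 mg/L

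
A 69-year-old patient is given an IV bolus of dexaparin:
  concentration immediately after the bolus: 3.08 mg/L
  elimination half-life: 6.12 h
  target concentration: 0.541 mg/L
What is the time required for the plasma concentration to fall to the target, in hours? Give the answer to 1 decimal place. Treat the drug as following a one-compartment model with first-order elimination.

15.4 h

k = ln2 / t½ = 0.693147 / 6.12 = 0.1133 h⁻¹
t = ln(C₀ / C) / k = ln(3.080 / 0.541) / 0.1133
  = ln(5.693) / 0.1133 = 1.739 / 0.1133 = 15.35 h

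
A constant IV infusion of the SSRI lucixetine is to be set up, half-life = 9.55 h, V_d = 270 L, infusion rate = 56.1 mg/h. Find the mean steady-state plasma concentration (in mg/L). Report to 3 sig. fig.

k = ln2 / t½ = 0.693147 / 9.55 = 0.07258 h⁻¹
CL = k × Vd = 0.07258 × 270 = 19.60 L/h
At steady state Css = R₀ / CL = 56.1 / 19.60 = 2.862 mg/L

2.86 mg/L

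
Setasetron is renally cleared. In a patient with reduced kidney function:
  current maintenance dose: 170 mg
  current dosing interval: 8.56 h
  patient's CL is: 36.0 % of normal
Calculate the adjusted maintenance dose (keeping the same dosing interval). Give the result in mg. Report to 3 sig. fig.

To keep the same average steady-state level, dosing rate must scale with clearance.
CL ratio = 36.0 / 100 = 0.3600
New dose (same interval) = 170 × 0.3600 = 61.20 mg

61.2 mg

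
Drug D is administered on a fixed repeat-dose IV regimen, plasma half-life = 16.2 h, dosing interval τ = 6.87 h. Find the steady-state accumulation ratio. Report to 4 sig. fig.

k = ln2 / t½ = 0.693147 / 16.2 = 0.04279 h⁻¹
e^(−kτ) = e^(−0.04279 × 6.87) = 0.7453
Accumulation ratio R = 1 / (1 − e^(−kτ)) = 1 / (1 − 0.7453) = 3.926

3.926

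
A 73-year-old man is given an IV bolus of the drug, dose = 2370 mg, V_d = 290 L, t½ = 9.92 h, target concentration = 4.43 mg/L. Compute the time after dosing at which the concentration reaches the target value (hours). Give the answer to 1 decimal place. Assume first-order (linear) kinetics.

8.8 h

C₀ = Dose / Vd = 2370 / 290 = 8.172 mg/L
k = ln2 / t½ = 0.693147 / 9.92 = 0.06987 h⁻¹
t = ln(C₀ / C) / k = ln(8.172 / 4.43) / 0.06987
  = ln(1.845) / 0.06987 = 0.6125 / 0.06987 = 8.766 h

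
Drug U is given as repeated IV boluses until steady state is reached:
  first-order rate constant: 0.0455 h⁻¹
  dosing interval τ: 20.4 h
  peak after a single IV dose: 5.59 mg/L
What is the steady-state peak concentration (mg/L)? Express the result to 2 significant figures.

e^(−kτ) = e^(−0.04550 × 20.4) = 0.3953
Accumulation ratio R = 1 / (1 − e^(−kτ)) = 1 / (1 − 0.3953) = 1.654
Steady-state peak = C₀ × R = 5.59 × 1.654 = 9.246 mg/L

9.2 mg/L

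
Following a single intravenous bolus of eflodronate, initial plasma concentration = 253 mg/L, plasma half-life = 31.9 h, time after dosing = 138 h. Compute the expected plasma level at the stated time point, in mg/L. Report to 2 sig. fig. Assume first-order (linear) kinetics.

13 mg/L

k = ln2 / t½ = 0.693147 / 31.9 = 0.02173 h⁻¹
C = C₀ · e^(−k·t) = 253.0 × e^(−0.02173 × 138)
  = 253.0 × 0.04985 = 12.61 mg/L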